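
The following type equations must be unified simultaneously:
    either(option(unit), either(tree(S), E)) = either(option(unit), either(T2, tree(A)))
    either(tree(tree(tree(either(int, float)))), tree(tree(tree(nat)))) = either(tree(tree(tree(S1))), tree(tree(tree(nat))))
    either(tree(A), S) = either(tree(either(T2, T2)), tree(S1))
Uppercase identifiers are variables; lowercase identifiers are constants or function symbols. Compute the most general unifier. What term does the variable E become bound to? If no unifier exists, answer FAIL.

tree(either(tree(tree(either(int, float))), tree(tree(either(int, float)))))

Decompose either/2: option(unit) = option(unit),  either(tree(S), E) = either(T2, tree(A)).
Delete trivial equation option(unit) = option(unit).
Decompose either/2: tree(S) = T2,  E = tree(A).
Bind T2 := tree(S); substituting into the one remaining equation that mentions T2 gives: either(tree(A), S) = either(tree(either(tree(S), tree(S))), tree(S1)).
Bind E := tree(A); no other remaining equation mentions E.
Decompose either/2: tree(tree(tree(either(int, float)))) = tree(tree(tree(S1))),  tree(tree(tree(nat))) = tree(tree(tree(nat))).
Decompose tree/1: tree(tree(either(int, float))) = tree(tree(S1)).
Decompose tree/1: tree(either(int, float)) = tree(S1).
Decompose tree/1: either(int, float) = S1.
Bind S1 := either(int, float); substituting into the one remaining equation that mentions S1 gives: either(tree(A), S) = either(tree(either(tree(S), tree(S))), tree(either(int, float))).
Delete trivial equation tree(tree(tree(nat))) = tree(tree(tree(nat))).
Decompose either/2: tree(A) = tree(either(tree(S), tree(S))),  S = tree(either(int, float)).
Decompose tree/1: A = either(tree(S), tree(S)).
Bind A := either(tree(S), tree(S)); no other remaining equation mentions A. Substituting into the earlier binding gives E := tree(either(tree(S), tree(S))).
Bind S := tree(either(int, float)). Substituting into the earlier bindings gives T2 := tree(tree(either(int, float))), E := tree(either(tree(tree(either(int, float))), tree(tree(either(int, float))))), A := either(tree(tree(either(int, float))), tree(tree(either(int, float)))).
MGU = { T2 -> tree(tree(either(int, float))), E -> tree(either(tree(tree(either(int, float))), tree(tree(either(int, float))))), S1 -> either(int, float), A -> either(tree(tree(either(int, float))), tree(tree(either(int, float)))), S -> tree(either(int, float)) }, so E -> tree(either(tree(tree(either(int, float))), tree(tree(either(int, float))))).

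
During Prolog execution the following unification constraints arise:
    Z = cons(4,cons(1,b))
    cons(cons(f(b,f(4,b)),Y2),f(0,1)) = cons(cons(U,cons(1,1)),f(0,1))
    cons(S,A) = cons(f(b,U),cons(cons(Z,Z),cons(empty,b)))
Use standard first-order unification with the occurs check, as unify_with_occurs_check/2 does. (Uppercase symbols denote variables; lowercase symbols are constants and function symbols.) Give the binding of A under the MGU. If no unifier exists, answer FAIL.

Bind Z := cons(4,cons(1,b)); substituting into the one remaining equation that mentions Z gives: cons(S,A) = cons(f(b,U),cons(cons(cons(4,cons(1,b)),cons(4,cons(1,b))),cons(empty,b))).
Decompose cons/2: cons(f(b,f(4,b)),Y2) = cons(U,cons(1,1)),  f(0,1) = f(0,1).
Decompose cons/2: f(b,f(4,b)) = U,  Y2 = cons(1,1).
Bind U := f(b,f(4,b)); substituting into the one remaining equation that mentions U gives: cons(S,A) = cons(f(b,f(b,f(4,b))),cons(cons(cons(4,cons(1,b)),cons(4,cons(1,b))),cons(empty,b))).
Bind Y2 := cons(1,1); no other remaining equation mentions Y2.
Delete trivial equation f(0,1) = f(0,1).
Decompose cons/2: S = f(b,f(b,f(4,b))),  A = cons(cons(cons(4,cons(1,b)),cons(4,cons(1,b))),cons(empty,b)).
Bind S := f(b,f(b,f(4,b))); no other remaining equation mentions S.
Bind A := cons(cons(cons(4,cons(1,b)),cons(4,cons(1,b))),cons(empty,b)).
MGU = { Z -> cons(4,cons(1,b)), U -> f(b,f(4,b)), Y2 -> cons(1,1), S -> f(b,f(b,f(4,b))), A -> cons(cons(cons(4,cons(1,b)),cons(4,cons(1,b))),cons(empty,b)) }, so A -> cons(cons(cons(4,cons(1,b)),cons(4,cons(1,b))),cons(empty,b)).

cons(cons(cons(4,cons(1,b)),cons(4,cons(1,b))),cons(empty,b))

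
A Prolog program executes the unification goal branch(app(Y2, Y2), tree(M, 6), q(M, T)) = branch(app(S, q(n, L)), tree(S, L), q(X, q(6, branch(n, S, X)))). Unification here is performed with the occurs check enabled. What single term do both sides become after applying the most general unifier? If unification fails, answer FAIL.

Decompose branch/3: app(Y2, Y2) = app(S, q(n, L)),  tree(M, 6) = tree(S, L),  q(M, T) = q(X, q(6, branch(n, S, X))).
Decompose app/2: Y2 = S,  Y2 = q(n, L).
Bind Y2 := S; substituting into the one remaining equation that mentions Y2 gives: S = q(n, L).
Bind S := q(n, L); substituting into the remaining equations gives: tree(M, 6) = tree(q(n, L), L),  q(M, T) = q(X, q(6, branch(n, q(n, L), X))). Substituting into the earlier binding gives Y2 := q(n, L).
Decompose tree/2: M = q(n, L),  6 = L.
Bind M := q(n, L); substituting into the one remaining equation that mentions M gives: q(q(n, L), T) = q(X, q(6, branch(n, q(n, L), X))).
Bind L := 6; substituting into the remaining equation gives: q(q(n, 6), T) = q(X, q(6, branch(n, q(n, 6), X))). Substituting into the earlier bindings gives Y2 := q(n, 6), S := q(n, 6), M := q(n, 6).
Decompose q/2: q(n, 6) = X,  T = q(6, branch(n, q(n, 6), X)).
Bind X := q(n, 6); substituting into the remaining equation gives: T = q(6, branch(n, q(n, 6), q(n, 6))).
Bind T := q(6, branch(n, q(n, 6), q(n, 6))).
Applying the MGU to either side gives branch(app(q(n, 6), q(n, 6)), tree(q(n, 6), 6), q(q(n, 6), q(6, branch(n, q(n, 6), q(n, 6))))).

branch(app(q(n, 6), q(n, 6)), tree(q(n, 6), 6), q(q(n, 6), q(6, branch(n, q(n, 6), q(n, 6)))))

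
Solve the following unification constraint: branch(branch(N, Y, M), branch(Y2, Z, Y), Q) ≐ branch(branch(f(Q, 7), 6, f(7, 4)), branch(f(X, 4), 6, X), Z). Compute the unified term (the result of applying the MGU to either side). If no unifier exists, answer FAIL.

branch(branch(f(6, 7), 6, f(7, 4)), branch(f(6, 4), 6, 6), 6)

Decompose branch/3: branch(N, Y, M) ≐ branch(f(Q, 7), 6, f(7, 4)),  branch(Y2, Z, Y) ≐ branch(f(X, 4), 6, X),  Q ≐ Z.
Decompose branch/3: N ≐ f(Q, 7),  Y ≐ 6,  M ≐ f(7, 4).
Bind N := f(Q, 7); no other remaining equation mentions N.
Bind Y := 6; substituting into the one remaining equation that mentions Y gives: branch(Y2, Z, 6) ≐ branch(f(X, 4), 6, X).
Bind M := f(7, 4); no other remaining equation mentions M.
Decompose branch/3: Y2 ≐ f(X, 4),  Z ≐ 6,  6 ≐ X.
Bind Y2 := f(X, 4); no other remaining equation mentions Y2.
Bind Z := 6; substituting into the one remaining equation that mentions Z gives: Q ≐ 6.
Bind X := 6; no other remaining equation mentions X. Substituting into the earlier binding gives Y2 := f(6, 4).
Bind Q := 6. Substituting into the earlier binding gives N := f(6, 7).
Applying the MGU to either side gives branch(branch(f(6, 7), 6, f(7, 4)), branch(f(6, 4), 6, 6), 6).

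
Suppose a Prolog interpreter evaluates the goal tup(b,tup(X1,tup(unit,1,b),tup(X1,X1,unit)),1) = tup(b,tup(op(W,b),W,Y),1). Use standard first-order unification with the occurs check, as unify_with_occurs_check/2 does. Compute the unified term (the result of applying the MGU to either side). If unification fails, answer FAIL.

tup(b,tup(op(tup(unit,1,b),b),tup(unit,1,b),tup(op(tup(unit,1,b),b),op(tup(unit,1,b),b),unit)),1)

Decompose tup/3: b = b,  tup(X1,tup(unit,1,b),tup(X1,X1,unit)) = tup(op(W,b),W,Y),  1 = 1.
Delete trivial equation b = b.
Decompose tup/3: X1 = op(W,b),  tup(unit,1,b) = W,  tup(X1,X1,unit) = Y.
Bind X1 := op(W,b); substituting into the one remaining equation that mentions X1 gives: tup(op(W,b),op(W,b),unit) = Y.
Bind W := tup(unit,1,b); substituting into the one remaining equation that mentions W gives: tup(op(tup(unit,1,b),b),op(tup(unit,1,b),b),unit) = Y. Substituting into the earlier binding gives X1 := op(tup(unit,1,b),b).
Bind Y := tup(op(tup(unit,1,b),b),op(tup(unit,1,b),b),unit); no other remaining equation mentions Y.
Delete trivial equation 1 = 1.
Applying the MGU to either side gives tup(b,tup(op(tup(unit,1,b),b),tup(unit,1,b),tup(op(tup(unit,1,b),b),op(tup(unit,1,b),b),unit)),1).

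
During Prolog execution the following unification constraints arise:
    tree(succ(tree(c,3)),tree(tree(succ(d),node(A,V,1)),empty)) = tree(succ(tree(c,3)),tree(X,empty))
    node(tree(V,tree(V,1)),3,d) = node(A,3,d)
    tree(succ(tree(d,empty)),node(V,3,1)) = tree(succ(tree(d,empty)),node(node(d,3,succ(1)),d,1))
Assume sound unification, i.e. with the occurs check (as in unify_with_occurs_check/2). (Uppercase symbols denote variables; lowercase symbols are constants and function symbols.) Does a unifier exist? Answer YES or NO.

NO

Decompose tree/2: succ(tree(c,3)) = succ(tree(c,3)),  tree(tree(succ(d),node(A,V,1)),empty) = tree(X,empty).
Delete trivial equation succ(tree(c,3)) = succ(tree(c,3)).
Decompose tree/2: tree(succ(d),node(A,V,1)) = X,  empty = empty.
Bind X := tree(succ(d),node(A,V,1)); no other remaining equation mentions X.
Delete trivial equation empty = empty.
Decompose node/3: tree(V,tree(V,1)) = A,  3 = 3,  d = d.
Bind A := tree(V,tree(V,1)); no other remaining equation mentions A. Substituting into the earlier binding gives X := tree(succ(d),node(tree(V,tree(V,1)),V,1)).
Delete trivial equation 3 = 3.
Delete trivial equation d = d.
Decompose tree/2: succ(tree(d,empty)) = succ(tree(d,empty)),  node(V,3,1) = node(node(d,3,succ(1)),d,1).
Delete trivial equation succ(tree(d,empty)) = succ(tree(d,empty)).
Decompose node/3: V = node(d,3,succ(1)),  3 = d,  1 = 1.
Bind V := node(d,3,succ(1)); no other remaining equation mentions V. Substituting into the earlier bindings gives X := tree(succ(d),node(tree(node(d,3,succ(1)),tree(node(d,3,succ(1)),1)),node(d,3,succ(1)),1)), A := tree(node(d,3,succ(1)),tree(node(d,3,succ(1)),1)).
Clash: constants 3 and d differ; no unifier exists.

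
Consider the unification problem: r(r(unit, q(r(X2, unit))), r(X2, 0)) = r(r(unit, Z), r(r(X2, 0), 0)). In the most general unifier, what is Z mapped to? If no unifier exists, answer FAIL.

Decompose r/2: r(unit, q(r(X2, unit))) = r(unit, Z),  r(X2, 0) = r(r(X2, 0), 0).
Decompose r/2: unit = unit,  q(r(X2, unit)) = Z.
Delete trivial equation unit = unit.
Bind Z := q(r(X2, unit)); no other remaining equation mentions Z.
Decompose r/2: X2 = r(X2, 0),  0 = 0.
Occurs check fails: X2 occurs in r(X2, 0); the equation X2 = r(X2, 0) has no finite solution.

FAIL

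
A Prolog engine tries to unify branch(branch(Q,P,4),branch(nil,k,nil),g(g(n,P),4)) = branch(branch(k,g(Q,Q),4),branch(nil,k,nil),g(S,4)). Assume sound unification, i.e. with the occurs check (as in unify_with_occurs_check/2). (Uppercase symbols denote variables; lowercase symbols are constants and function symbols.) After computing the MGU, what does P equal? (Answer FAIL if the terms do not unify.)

Decompose branch/3: branch(Q,P,4) = branch(k,g(Q,Q),4),  branch(nil,k,nil) = branch(nil,k,nil),  g(g(n,P),4) = g(S,4).
Decompose branch/3: Q = k,  P = g(Q,Q),  4 = 4.
Bind Q := k; substituting into the one remaining equation that mentions Q gives: P = g(k,k).
Bind P := g(k,k); substituting into the one remaining equation that mentions P gives: g(g(n,g(k,k)),4) = g(S,4).
Delete trivial equation 4 = 4.
Delete trivial equation branch(nil,k,nil) = branch(nil,k,nil).
Decompose g/2: g(n,g(k,k)) = S,  4 = 4.
Bind S := g(n,g(k,k)); no other remaining equation mentions S.
Delete trivial equation 4 = 4.
MGU = { Q = k, P = g(k,k), S = g(n,g(k,k)) }, so P = g(k,k).

g(k,k)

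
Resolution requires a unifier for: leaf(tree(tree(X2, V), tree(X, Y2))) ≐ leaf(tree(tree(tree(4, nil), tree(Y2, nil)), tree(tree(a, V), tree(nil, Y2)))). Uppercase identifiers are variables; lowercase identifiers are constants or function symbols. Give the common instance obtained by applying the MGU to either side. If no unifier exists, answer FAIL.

FAIL

Decompose leaf/1: tree(tree(X2, V), tree(X, Y2)) ≐ tree(tree(tree(4, nil), tree(Y2, nil)), tree(tree(a, V), tree(nil, Y2))).
Decompose tree/2: tree(X2, V) ≐ tree(tree(4, nil), tree(Y2, nil)),  tree(X, Y2) ≐ tree(tree(a, V), tree(nil, Y2)).
Decompose tree/2: X2 ≐ tree(4, nil),  V ≐ tree(Y2, nil).
Bind X2 := tree(4, nil); no other remaining equation mentions X2.
Bind V := tree(Y2, nil); substituting into the remaining equation gives: tree(X, Y2) ≐ tree(tree(a, tree(Y2, nil)), tree(nil, Y2)).
Decompose tree/2: X ≐ tree(a, tree(Y2, nil)),  Y2 ≐ tree(nil, Y2).
Bind X := tree(a, tree(Y2, nil)); no other remaining equation mentions X.
Occurs check fails: Y2 occurs in tree(nil, Y2); the equation Y2 ≐ tree(nil, Y2) has no finite solution.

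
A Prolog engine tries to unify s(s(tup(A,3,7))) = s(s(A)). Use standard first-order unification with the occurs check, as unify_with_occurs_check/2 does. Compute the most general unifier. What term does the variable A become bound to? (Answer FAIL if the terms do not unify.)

FAIL

Decompose s/1: s(tup(A,3,7)) = s(A).
Decompose s/1: tup(A,3,7) = A.
Occurs check fails: A occurs in tup(A,3,7); the equation A = tup(A,3,7) has no finite solution.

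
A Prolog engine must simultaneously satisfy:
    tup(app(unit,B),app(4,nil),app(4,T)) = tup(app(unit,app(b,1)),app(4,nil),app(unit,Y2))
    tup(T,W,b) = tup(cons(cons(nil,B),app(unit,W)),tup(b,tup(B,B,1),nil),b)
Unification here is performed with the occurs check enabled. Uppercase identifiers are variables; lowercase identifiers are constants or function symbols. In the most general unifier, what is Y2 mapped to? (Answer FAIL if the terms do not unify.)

Decompose tup/3: app(unit,B) = app(unit,app(b,1)),  app(4,nil) = app(4,nil),  app(4,T) = app(unit,Y2).
Decompose app/2: unit = unit,  B = app(b,1).
Delete trivial equation unit = unit.
Bind B := app(b,1); substituting into the one remaining equation that mentions B gives: tup(T,W,b) = tup(cons(cons(nil,app(b,1)),app(unit,W)),tup(b,tup(app(b,1),app(b,1),1),nil),b).
Delete trivial equation app(4,nil) = app(4,nil).
Decompose app/2: 4 = unit,  T = Y2.
Clash: constants 4 and unit differ; no unifier exists.

FAIL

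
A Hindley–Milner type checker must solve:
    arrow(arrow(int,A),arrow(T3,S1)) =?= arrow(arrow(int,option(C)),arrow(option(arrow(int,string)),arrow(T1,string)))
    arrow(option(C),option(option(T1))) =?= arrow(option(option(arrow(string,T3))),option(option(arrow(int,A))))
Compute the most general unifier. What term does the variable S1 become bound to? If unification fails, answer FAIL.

Decompose arrow/2: arrow(int,A) =?= arrow(int,option(C)),  arrow(T3,S1) =?= arrow(option(arrow(int,string)),arrow(T1,string)).
Decompose arrow/2: int =?= int,  A =?= option(C).
Delete trivial equation int =?= int.
Bind A := option(C); substituting into the one remaining equation that mentions A gives: arrow(option(C),option(option(T1))) =?= arrow(option(option(arrow(string,T3))),option(option(arrow(int,option(C))))).
Decompose arrow/2: T3 =?= option(arrow(int,string)),  S1 =?= arrow(T1,string).
Bind T3 := option(arrow(int,string)); substituting into the one remaining equation that mentions T3 gives: arrow(option(C),option(option(T1))) =?= arrow(option(option(arrow(string,option(arrow(int,string))))),option(option(arrow(int,option(C))))).
Bind S1 := arrow(T1,string); no other remaining equation mentions S1.
Decompose arrow/2: option(C) =?= option(option(arrow(string,option(arrow(int,string))))),  option(option(T1)) =?= option(option(arrow(int,option(C)))).
Decompose option/1: C =?= option(arrow(string,option(arrow(int,string)))).
Bind C := option(arrow(string,option(arrow(int,string)))); substituting into the remaining equation gives: option(option(T1)) =?= option(option(arrow(int,option(option(arrow(string,option(arrow(int,string)))))))). Substituting into the earlier binding gives A := option(option(arrow(string,option(arrow(int,string))))).
Decompose option/1: option(T1) =?= option(arrow(int,option(option(arrow(string,option(arrow(int,string))))))).
Decompose option/1: T1 =?= arrow(int,option(option(arrow(string,option(arrow(int,string)))))).
Bind T1 := arrow(int,option(option(arrow(string,option(arrow(int,string)))))). Substituting into the earlier binding gives S1 := arrow(arrow(int,option(option(arrow(string,option(arrow(int,string)))))),string).
MGU = { A := option(option(arrow(string,option(arrow(int,string))))), T3 := option(arrow(int,string)), S1 := arrow(arrow(int,option(option(arrow(string,option(arrow(int,string)))))),string), C := option(arrow(string,option(arrow(int,string)))), T1 := arrow(int,option(option(arrow(string,option(arrow(int,string)))))) }, so S1 := arrow(arrow(int,option(option(arrow(string,option(arrow(int,string)))))),string).

arrow(arrow(int,option(option(arrow(string,option(arrow(int,string)))))),string)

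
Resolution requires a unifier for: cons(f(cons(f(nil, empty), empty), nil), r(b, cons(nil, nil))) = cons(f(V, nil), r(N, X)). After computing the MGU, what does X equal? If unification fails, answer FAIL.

Decompose cons/2: f(cons(f(nil, empty), empty), nil) = f(V, nil),  r(b, cons(nil, nil)) = r(N, X).
Decompose f/2: cons(f(nil, empty), empty) = V,  nil = nil.
Bind V := cons(f(nil, empty), empty); no other remaining equation mentions V.
Delete trivial equation nil = nil.
Decompose r/2: b = N,  cons(nil, nil) = X.
Bind N := b; no other remaining equation mentions N.
Bind X := cons(nil, nil).
MGU = { V ↦ cons(f(nil, empty), empty), N ↦ b, X ↦ cons(nil, nil) }, so X ↦ cons(nil, nil).

cons(nil, nil)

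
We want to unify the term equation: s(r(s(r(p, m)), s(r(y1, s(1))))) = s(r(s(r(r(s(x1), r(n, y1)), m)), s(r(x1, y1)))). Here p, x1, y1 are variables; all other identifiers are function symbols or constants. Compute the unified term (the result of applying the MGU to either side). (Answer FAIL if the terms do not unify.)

Decompose s/1: r(s(r(p, m)), s(r(y1, s(1)))) = r(s(r(r(s(x1), r(n, y1)), m)), s(r(x1, y1))).
Decompose r/2: s(r(p, m)) = s(r(r(s(x1), r(n, y1)), m)),  s(r(y1, s(1))) = s(r(x1, y1)).
Decompose s/1: r(p, m) = r(r(s(x1), r(n, y1)), m).
Decompose r/2: p = r(s(x1), r(n, y1)),  m = m.
Bind p := r(s(x1), r(n, y1)); no other remaining equation mentions p.
Delete trivial equation m = m.
Decompose s/1: r(y1, s(1)) = r(x1, y1).
Decompose r/2: y1 = x1,  s(1) = y1.
Bind y1 := x1; substituting into the remaining equation gives: s(1) = x1. Substituting into the earlier binding gives p := r(s(x1), r(n, x1)).
Bind x1 := s(1). Substituting into the earlier bindings gives p := r(s(s(1)), r(n, s(1))), y1 := s(1).
Applying the MGU to either side gives s(r(s(r(r(s(s(1)), r(n, s(1))), m)), s(r(s(1), s(1))))).

s(r(s(r(r(s(s(1)), r(n, s(1))), m)), s(r(s(1), s(1)))))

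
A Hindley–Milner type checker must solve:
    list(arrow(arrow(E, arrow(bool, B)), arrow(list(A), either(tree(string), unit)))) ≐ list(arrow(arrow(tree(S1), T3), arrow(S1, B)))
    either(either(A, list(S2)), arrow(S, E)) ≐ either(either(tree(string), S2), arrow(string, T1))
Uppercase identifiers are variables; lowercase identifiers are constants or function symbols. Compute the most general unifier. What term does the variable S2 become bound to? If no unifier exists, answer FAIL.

FAIL

Decompose list/1: arrow(arrow(E, arrow(bool, B)), arrow(list(A), either(tree(string), unit))) ≐ arrow(arrow(tree(S1), T3), arrow(S1, B)).
Decompose arrow/2: arrow(E, arrow(bool, B)) ≐ arrow(tree(S1), T3),  arrow(list(A), either(tree(string), unit)) ≐ arrow(S1, B).
Decompose arrow/2: E ≐ tree(S1),  arrow(bool, B) ≐ T3.
Bind E := tree(S1); substituting into the one remaining equation that mentions E gives: either(either(A, list(S2)), arrow(S, tree(S1))) ≐ either(either(tree(string), S2), arrow(string, T1)).
Bind T3 := arrow(bool, B); no other remaining equation mentions T3.
Decompose arrow/2: list(A) ≐ S1,  either(tree(string), unit) ≐ B.
Bind S1 := list(A); substituting into the one remaining equation that mentions S1 gives: either(either(A, list(S2)), arrow(S, tree(list(A)))) ≐ either(either(tree(string), S2), arrow(string, T1)). Substituting into the earlier binding gives E := tree(list(A)).
Bind B := either(tree(string), unit); no other remaining equation mentions B. Substituting into the earlier binding gives T3 := arrow(bool, either(tree(string), unit)).
Decompose either/2: either(A, list(S2)) ≐ either(tree(string), S2),  arrow(S, tree(list(A))) ≐ arrow(string, T1).
Decompose either/2: A ≐ tree(string),  list(S2) ≐ S2.
Bind A := tree(string); substituting into the one remaining equation that mentions A gives: arrow(S, tree(list(tree(string)))) ≐ arrow(string, T1). Substituting into the earlier bindings gives E := tree(list(tree(string))), S1 := list(tree(string)).
Occurs check fails: S2 occurs in list(S2); the equation S2 ≐ list(S2) has no finite solution.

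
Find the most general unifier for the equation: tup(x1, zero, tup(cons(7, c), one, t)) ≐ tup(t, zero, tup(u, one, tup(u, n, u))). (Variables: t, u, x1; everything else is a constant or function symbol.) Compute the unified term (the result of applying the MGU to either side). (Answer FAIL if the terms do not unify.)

tup(tup(cons(7, c), n, cons(7, c)), zero, tup(cons(7, c), one, tup(cons(7, c), n, cons(7, c))))

Decompose tup/3: x1 ≐ t,  zero ≐ zero,  tup(cons(7, c), one, t) ≐ tup(u, one, tup(u, n, u)).
Bind x1 := t; no other remaining equation mentions x1.
Delete trivial equation zero ≐ zero.
Decompose tup/3: cons(7, c) ≐ u,  one ≐ one,  t ≐ tup(u, n, u).
Bind u := cons(7, c); substituting into the one remaining equation that mentions u gives: t ≐ tup(cons(7, c), n, cons(7, c)).
Delete trivial equation one ≐ one.
Bind t := tup(cons(7, c), n, cons(7, c)). Substituting into the earlier binding gives x1 := tup(cons(7, c), n, cons(7, c)).
Applying the MGU to either side gives tup(tup(cons(7, c), n, cons(7, c)), zero, tup(cons(7, c), one, tup(cons(7, c), n, cons(7, c)))).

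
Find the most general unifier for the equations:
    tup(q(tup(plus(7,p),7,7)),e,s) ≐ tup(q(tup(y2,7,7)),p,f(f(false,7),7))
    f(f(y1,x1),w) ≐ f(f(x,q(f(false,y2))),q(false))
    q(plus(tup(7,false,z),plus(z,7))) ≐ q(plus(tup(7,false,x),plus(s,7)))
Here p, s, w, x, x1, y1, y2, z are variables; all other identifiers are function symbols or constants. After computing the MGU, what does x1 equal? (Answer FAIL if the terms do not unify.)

q(f(false,plus(7,e)))

Decompose tup/3: q(tup(plus(7,p),7,7)) ≐ q(tup(y2,7,7)),  e ≐ p,  s ≐ f(f(false,7),7).
Decompose q/1: tup(plus(7,p),7,7) ≐ tup(y2,7,7).
Decompose tup/3: plus(7,p) ≐ y2,  7 ≐ 7,  7 ≐ 7.
Bind y2 := plus(7,p); substituting into the one remaining equation that mentions y2 gives: f(f(y1,x1),w) ≐ f(f(x,q(f(false,plus(7,p)))),q(false)).
Delete trivial equation 7 ≐ 7.
Delete trivial equation 7 ≐ 7.
Bind p := e; substituting into the one remaining equation that mentions p gives: f(f(y1,x1),w) ≐ f(f(x,q(f(false,plus(7,e)))),q(false)). Substituting into the earlier binding gives y2 := plus(7,e).
Bind s := f(f(false,7),7); substituting into the one remaining equation that mentions s gives: q(plus(tup(7,false,z),plus(z,7))) ≐ q(plus(tup(7,false,x),plus(f(f(false,7),7),7))).
Decompose f/2: f(y1,x1) ≐ f(x,q(f(false,plus(7,e)))),  w ≐ q(false).
Decompose f/2: y1 ≐ x,  x1 ≐ q(f(false,plus(7,e))).
Bind y1 := x; no other remaining equation mentions y1.
Bind x1 := q(f(false,plus(7,e))); no other remaining equation mentions x1.
Bind w := q(false); no other remaining equation mentions w.
Decompose q/1: plus(tup(7,false,z),plus(z,7)) ≐ plus(tup(7,false,x),plus(f(f(false,7),7),7)).
Decompose plus/2: tup(7,false,z) ≐ tup(7,false,x),  plus(z,7) ≐ plus(f(f(false,7),7),7).
Decompose tup/3: 7 ≐ 7,  false ≐ false,  z ≐ x.
Delete trivial equation 7 ≐ 7.
Delete trivial equation false ≐ false.
Bind z := x; substituting into the remaining equation gives: plus(x,7) ≐ plus(f(f(false,7),7),7).
Decompose plus/2: x ≐ f(f(false,7),7),  7 ≐ 7.
Bind x := f(f(false,7),7); no other remaining equation mentions x. Substituting into the earlier bindings gives y1 := f(f(false,7),7), z := f(f(false,7),7).
Delete trivial equation 7 ≐ 7.
MGU = { y2 ↦ plus(7,e), p ↦ e, s ↦ f(f(false,7),7), y1 ↦ f(f(false,7),7), x1 ↦ q(f(false,plus(7,e))), w ↦ q(false), z ↦ f(f(false,7),7), x ↦ f(f(false,7),7) }, so x1 ↦ q(f(false,plus(7,e))).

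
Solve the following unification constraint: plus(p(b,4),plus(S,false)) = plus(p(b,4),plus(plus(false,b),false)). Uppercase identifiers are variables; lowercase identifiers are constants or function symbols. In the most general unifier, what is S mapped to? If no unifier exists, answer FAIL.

Decompose plus/2: p(b,4) = p(b,4),  plus(S,false) = plus(plus(false,b),false).
Delete trivial equation p(b,4) = p(b,4).
Decompose plus/2: S = plus(false,b),  false = false.
Bind S := plus(false,b); no other remaining equation mentions S.
Delete trivial equation false = false.
MGU = { S ↦ plus(false,b) }, so S ↦ plus(false,b).

plus(false,b)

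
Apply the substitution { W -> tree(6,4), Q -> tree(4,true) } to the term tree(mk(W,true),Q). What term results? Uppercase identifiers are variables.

Replace each occurrence of W with tree(6,4).
Replace each occurrence of Q with tree(4,true).
Result: tree(mk(tree(6,4),true),tree(4,true)).

tree(mk(tree(6,4),true),tree(4,true))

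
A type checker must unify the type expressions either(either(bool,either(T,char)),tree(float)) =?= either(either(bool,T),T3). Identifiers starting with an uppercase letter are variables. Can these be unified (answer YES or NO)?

NO

Decompose either/2: either(bool,either(T,char)) =?= either(bool,T),  tree(float) =?= T3.
Decompose either/2: bool =?= bool,  either(T,char) =?= T.
Delete trivial equation bool =?= bool.
Occurs check fails: T occurs in either(T,char); the equation T =?= either(T,char) has no finite solution.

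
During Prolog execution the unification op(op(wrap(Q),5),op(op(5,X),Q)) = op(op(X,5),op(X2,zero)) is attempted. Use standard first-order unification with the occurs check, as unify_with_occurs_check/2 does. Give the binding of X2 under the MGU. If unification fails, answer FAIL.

op(5,wrap(zero))

Decompose op/2: op(wrap(Q),5) = op(X,5),  op(op(5,X),Q) = op(X2,zero).
Decompose op/2: wrap(Q) = X,  5 = 5.
Bind X := wrap(Q); substituting into the one remaining equation that mentions X gives: op(op(5,wrap(Q)),Q) = op(X2,zero).
Delete trivial equation 5 = 5.
Decompose op/2: op(5,wrap(Q)) = X2,  Q = zero.
Bind X2 := op(5,wrap(Q)); no other remaining equation mentions X2.
Bind Q := zero. Substituting into the earlier bindings gives X := wrap(zero), X2 := op(5,wrap(zero)).
MGU = { X ↦ wrap(zero), X2 ↦ op(5,wrap(zero)), Q ↦ zero }, so X2 ↦ op(5,wrap(zero)).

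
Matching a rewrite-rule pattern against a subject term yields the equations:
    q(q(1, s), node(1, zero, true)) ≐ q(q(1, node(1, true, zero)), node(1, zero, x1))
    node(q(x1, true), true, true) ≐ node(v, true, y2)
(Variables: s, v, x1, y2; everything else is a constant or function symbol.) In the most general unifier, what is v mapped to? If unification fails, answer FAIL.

Decompose q/2: q(1, s) ≐ q(1, node(1, true, zero)),  node(1, zero, true) ≐ node(1, zero, x1).
Decompose q/2: 1 ≐ 1,  s ≐ node(1, true, zero).
Delete trivial equation 1 ≐ 1.
Bind s := node(1, true, zero); no other remaining equation mentions s.
Decompose node/3: 1 ≐ 1,  zero ≐ zero,  true ≐ x1.
Delete trivial equation 1 ≐ 1.
Delete trivial equation zero ≐ zero.
Bind x1 := true; substituting into the remaining equation gives: node(q(true, true), true, true) ≐ node(v, true, y2).
Decompose node/3: q(true, true) ≐ v,  true ≐ true,  true ≐ y2.
Bind v := q(true, true); no other remaining equation mentions v.
Delete trivial equation true ≐ true.
Bind y2 := true.
MGU = { s -> node(1, true, zero), x1 -> true, v -> q(true, true), y2 -> true }, so v -> q(true, true).

q(true, true)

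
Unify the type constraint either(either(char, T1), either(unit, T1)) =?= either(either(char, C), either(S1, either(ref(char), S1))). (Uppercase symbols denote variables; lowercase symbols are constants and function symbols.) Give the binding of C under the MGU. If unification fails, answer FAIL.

either(ref(char), unit)

Decompose either/2: either(char, T1) =?= either(char, C),  either(unit, T1) =?= either(S1, either(ref(char), S1)).
Decompose either/2: char =?= char,  T1 =?= C.
Delete trivial equation char =?= char.
Bind T1 := C; substituting into the remaining equation gives: either(unit, C) =?= either(S1, either(ref(char), S1)).
Decompose either/2: unit =?= S1,  C =?= either(ref(char), S1).
Bind S1 := unit; substituting into the remaining equation gives: C =?= either(ref(char), unit).
Bind C := either(ref(char), unit). Substituting into the earlier binding gives T1 := either(ref(char), unit).
MGU = { T1 -> either(ref(char), unit), S1 -> unit, C -> either(ref(char), unit) }, so C -> either(ref(char), unit).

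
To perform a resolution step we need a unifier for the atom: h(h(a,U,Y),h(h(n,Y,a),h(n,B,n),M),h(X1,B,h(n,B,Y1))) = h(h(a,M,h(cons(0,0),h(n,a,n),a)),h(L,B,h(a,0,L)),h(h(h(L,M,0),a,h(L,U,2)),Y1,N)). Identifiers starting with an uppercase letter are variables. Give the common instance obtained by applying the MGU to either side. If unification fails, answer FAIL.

Decompose h/3: h(a,U,Y) = h(a,M,h(cons(0,0),h(n,a,n),a)),  h(h(n,Y,a),h(n,B,n),M) = h(L,B,h(a,0,L)),  h(X1,B,h(n,B,Y1)) = h(h(h(L,M,0),a,h(L,U,2)),Y1,N).
Decompose h/3: a = a,  U = M,  Y = h(cons(0,0),h(n,a,n),a).
Delete trivial equation a = a.
Bind U := M; substituting into the one remaining equation that mentions U gives: h(X1,B,h(n,B,Y1)) = h(h(h(L,M,0),a,h(L,M,2)),Y1,N).
Bind Y := h(cons(0,0),h(n,a,n),a); substituting into the one remaining equation that mentions Y gives: h(h(n,h(cons(0,0),h(n,a,n),a),a),h(n,B,n),M) = h(L,B,h(a,0,L)).
Decompose h/3: h(n,h(cons(0,0),h(n,a,n),a),a) = L,  h(n,B,n) = B,  M = h(a,0,L).
Bind L := h(n,h(cons(0,0),h(n,a,n),a),a); substituting into the 2 remaining equations that mention L gives: M = h(a,0,h(n,h(cons(0,0),h(n,a,n),a),a)),  h(X1,B,h(n,B,Y1)) = h(h(h(h(n,h(cons(0,0),h(n,a,n),a),a),M,0),a,h(h(n,h(cons(0,0),h(n,a,n),a),a),M,2)),Y1,N).
Occurs check fails: B occurs in h(n,B,n); the equation B = h(n,B,n) has no finite solution.

FAIL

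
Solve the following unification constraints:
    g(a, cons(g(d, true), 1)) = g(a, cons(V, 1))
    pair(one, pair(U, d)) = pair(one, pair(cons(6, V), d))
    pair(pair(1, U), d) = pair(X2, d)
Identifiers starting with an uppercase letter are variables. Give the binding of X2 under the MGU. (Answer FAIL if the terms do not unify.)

Decompose g/2: a = a,  cons(g(d, true), 1) = cons(V, 1).
Delete trivial equation a = a.
Decompose cons/2: g(d, true) = V,  1 = 1.
Bind V := g(d, true); substituting into the one remaining equation that mentions V gives: pair(one, pair(U, d)) = pair(one, pair(cons(6, g(d, true)), d)).
Delete trivial equation 1 = 1.
Decompose pair/2: one = one,  pair(U, d) = pair(cons(6, g(d, true)), d).
Delete trivial equation one = one.
Decompose pair/2: U = cons(6, g(d, true)),  d = d.
Bind U := cons(6, g(d, true)); substituting into the one remaining equation that mentions U gives: pair(pair(1, cons(6, g(d, true))), d) = pair(X2, d).
Delete trivial equation d = d.
Decompose pair/2: pair(1, cons(6, g(d, true))) = X2,  d = d.
Bind X2 := pair(1, cons(6, g(d, true))); no other remaining equation mentions X2.
Delete trivial equation d = d.
MGU = { V := g(d, true), U := cons(6, g(d, true)), X2 := pair(1, cons(6, g(d, true))) }, so X2 := pair(1, cons(6, g(d, true))).

pair(1, cons(6, g(d, true)))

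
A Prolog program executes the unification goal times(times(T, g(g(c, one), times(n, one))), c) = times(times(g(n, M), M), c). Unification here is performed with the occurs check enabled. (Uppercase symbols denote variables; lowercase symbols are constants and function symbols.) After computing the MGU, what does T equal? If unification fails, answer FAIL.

g(n, g(g(c, one), times(n, one)))

Decompose times/2: times(T, g(g(c, one), times(n, one))) = times(g(n, M), M),  c = c.
Decompose times/2: T = g(n, M),  g(g(c, one), times(n, one)) = M.
Bind T := g(n, M); no other remaining equation mentions T.
Bind M := g(g(c, one), times(n, one)); no other remaining equation mentions M. Substituting into the earlier binding gives T := g(n, g(g(c, one), times(n, one))).
Delete trivial equation c = c.
MGU = { T -> g(n, g(g(c, one), times(n, one))), M -> g(g(c, one), times(n, one)) }, so T -> g(n, g(g(c, one), times(n, one))).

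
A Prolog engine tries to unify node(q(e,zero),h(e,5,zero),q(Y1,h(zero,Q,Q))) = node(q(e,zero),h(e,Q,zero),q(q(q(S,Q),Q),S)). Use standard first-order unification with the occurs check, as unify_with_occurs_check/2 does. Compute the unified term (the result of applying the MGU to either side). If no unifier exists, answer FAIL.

Decompose node/3: q(e,zero) = q(e,zero),  h(e,5,zero) = h(e,Q,zero),  q(Y1,h(zero,Q,Q)) = q(q(q(S,Q),Q),S).
Delete trivial equation q(e,zero) = q(e,zero).
Decompose h/3: e = e,  5 = Q,  zero = zero.
Delete trivial equation e = e.
Bind Q := 5; substituting into the one remaining equation that mentions Q gives: q(Y1,h(zero,5,5)) = q(q(q(S,5),5),S).
Delete trivial equation zero = zero.
Decompose q/2: Y1 = q(q(S,5),5),  h(zero,5,5) = S.
Bind Y1 := q(q(S,5),5); no other remaining equation mentions Y1.
Bind S := h(zero,5,5). Substituting into the earlier binding gives Y1 := q(q(h(zero,5,5),5),5).
Applying the MGU to either side gives node(q(e,zero),h(e,5,zero),q(q(q(h(zero,5,5),5),5),h(zero,5,5))).

node(q(e,zero),h(e,5,zero),q(q(q(h(zero,5,5),5),5),h(zero,5,5)))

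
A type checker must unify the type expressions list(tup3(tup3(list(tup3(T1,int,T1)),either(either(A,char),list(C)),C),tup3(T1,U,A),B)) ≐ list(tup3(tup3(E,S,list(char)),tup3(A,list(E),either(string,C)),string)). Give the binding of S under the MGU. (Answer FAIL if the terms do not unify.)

Decompose list/1: tup3(tup3(list(tup3(T1,int,T1)),either(either(A,char),list(C)),C),tup3(T1,U,A),B) ≐ tup3(tup3(E,S,list(char)),tup3(A,list(E),either(string,C)),string).
Decompose tup3/3: tup3(list(tup3(T1,int,T1)),either(either(A,char),list(C)),C) ≐ tup3(E,S,list(char)),  tup3(T1,U,A) ≐ tup3(A,list(E),either(string,C)),  B ≐ string.
Decompose tup3/3: list(tup3(T1,int,T1)) ≐ E,  either(either(A,char),list(C)) ≐ S,  C ≐ list(char).
Bind E := list(tup3(T1,int,T1)); substituting into the one remaining equation that mentions E gives: tup3(T1,U,A) ≐ tup3(A,list(list(tup3(T1,int,T1))),either(string,C)).
Bind S := either(either(A,char),list(C)); no other remaining equation mentions S.
Bind C := list(char); substituting into the one remaining equation that mentions C gives: tup3(T1,U,A) ≐ tup3(A,list(list(tup3(T1,int,T1))),either(string,list(char))). Substituting into the earlier binding gives S := either(either(A,char),list(list(char))).
Decompose tup3/3: T1 ≐ A,  U ≐ list(list(tup3(T1,int,T1))),  A ≐ either(string,list(char)).
Bind T1 := A; substituting into the one remaining equation that mentions T1 gives: U ≐ list(list(tup3(A,int,A))). Substituting into the earlier binding gives E := list(tup3(A,int,A)).
Bind U := list(list(tup3(A,int,A))); no other remaining equation mentions U.
Bind A := either(string,list(char)); no other remaining equation mentions A. Substituting into the earlier bindings gives E := list(tup3(either(string,list(char)),int,either(string,list(char)))), S := either(either(either(string,list(char)),char),list(list(char))), T1 := either(string,list(char)), U := list(list(tup3(either(string,list(char)),int,either(string,list(char))))).
Bind B := string.
MGU = { E ↦ list(tup3(either(string,list(char)),int,either(string,list(char)))), S ↦ either(either(either(string,list(char)),char),list(list(char))), C ↦ list(char), T1 ↦ either(string,list(char)), U ↦ list(list(tup3(either(string,list(char)),int,either(string,list(char))))), A ↦ either(string,list(char)), B ↦ string }, so S ↦ either(either(either(string,list(char)),char),list(list(char))).

either(either(either(string,list(char)),char),list(list(char)))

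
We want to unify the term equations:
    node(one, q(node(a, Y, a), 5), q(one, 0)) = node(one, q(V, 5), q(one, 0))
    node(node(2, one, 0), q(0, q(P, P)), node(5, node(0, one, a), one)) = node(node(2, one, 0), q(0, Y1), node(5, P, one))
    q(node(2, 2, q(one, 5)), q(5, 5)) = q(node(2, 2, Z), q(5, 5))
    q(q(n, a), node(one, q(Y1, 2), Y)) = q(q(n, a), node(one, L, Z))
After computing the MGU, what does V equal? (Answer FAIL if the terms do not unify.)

Decompose node/3: one = one,  q(node(a, Y, a), 5) = q(V, 5),  q(one, 0) = q(one, 0).
Delete trivial equation one = one.
Decompose q/2: node(a, Y, a) = V,  5 = 5.
Bind V := node(a, Y, a); no other remaining equation mentions V.
Delete trivial equation 5 = 5.
Delete trivial equation q(one, 0) = q(one, 0).
Decompose node/3: node(2, one, 0) = node(2, one, 0),  q(0, q(P, P)) = q(0, Y1),  node(5, node(0, one, a), one) = node(5, P, one).
Delete trivial equation node(2, one, 0) = node(2, one, 0).
Decompose q/2: 0 = 0,  q(P, P) = Y1.
Delete trivial equation 0 = 0.
Bind Y1 := q(P, P); substituting into the one remaining equation that mentions Y1 gives: q(q(n, a), node(one, q(q(P, P), 2), Y)) = q(q(n, a), node(one, L, Z)).
Decompose node/3: 5 = 5,  node(0, one, a) = P,  one = one.
Delete trivial equation 5 = 5.
Bind P := node(0, one, a); substituting into the one remaining equation that mentions P gives: q(q(n, a), node(one, q(q(node(0, one, a), node(0, one, a)), 2), Y)) = q(q(n, a), node(one, L, Z)). Substituting into the earlier binding gives Y1 := q(node(0, one, a), node(0, one, a)).
Delete trivial equation one = one.
Decompose q/2: node(2, 2, q(one, 5)) = node(2, 2, Z),  q(5, 5) = q(5, 5).
Decompose node/3: 2 = 2,  2 = 2,  q(one, 5) = Z.
Delete trivial equation 2 = 2.
Delete trivial equation 2 = 2.
Bind Z := q(one, 5); substituting into the one remaining equation that mentions Z gives: q(q(n, a), node(one, q(q(node(0, one, a), node(0, one, a)), 2), Y)) = q(q(n, a), node(one, L, q(one, 5))).
Delete trivial equation q(5, 5) = q(5, 5).
Decompose q/2: q(n, a) = q(n, a),  node(one, q(q(node(0, one, a), node(0, one, a)), 2), Y) = node(one, L, q(one, 5)).
Delete trivial equation q(n, a) = q(n, a).
Decompose node/3: one = one,  q(q(node(0, one, a), node(0, one, a)), 2) = L,  Y = q(one, 5).
Delete trivial equation one = one.
Bind L := q(q(node(0, one, a), node(0, one, a)), 2); no other remaining equation mentions L.
Bind Y := q(one, 5). Substituting into the earlier binding gives V := node(a, q(one, 5), a).
MGU = { V ↦ node(a, q(one, 5), a), Y1 ↦ q(node(0, one, a), node(0, one, a)), P ↦ node(0, one, a), Z ↦ q(one, 5), L ↦ q(q(node(0, one, a), node(0, one, a)), 2), Y ↦ q(one, 5) }, so V ↦ node(a, q(one, 5), a).

node(a, q(one, 5), a)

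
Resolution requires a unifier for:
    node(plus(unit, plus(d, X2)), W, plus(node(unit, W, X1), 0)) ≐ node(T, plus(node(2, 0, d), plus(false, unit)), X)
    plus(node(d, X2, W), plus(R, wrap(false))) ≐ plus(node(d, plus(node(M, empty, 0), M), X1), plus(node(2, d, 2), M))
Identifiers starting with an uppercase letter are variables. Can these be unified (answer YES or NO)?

YES

Decompose node/3: plus(unit, plus(d, X2)) ≐ T,  W ≐ plus(node(2, 0, d), plus(false, unit)),  plus(node(unit, W, X1), 0) ≐ X.
Bind T := plus(unit, plus(d, X2)); no other remaining equation mentions T.
Bind W := plus(node(2, 0, d), plus(false, unit)); substituting into the remaining equations gives: plus(node(unit, plus(node(2, 0, d), plus(false, unit)), X1), 0) ≐ X,  plus(node(d, X2, plus(node(2, 0, d), plus(false, unit))), plus(R, wrap(false))) ≐ plus(node(d, plus(node(M, empty, 0), M), X1), plus(node(2, d, 2), M)).
Bind X := plus(node(unit, plus(node(2, 0, d), plus(false, unit)), X1), 0); no other remaining equation mentions X.
Decompose plus/2: node(d, X2, plus(node(2, 0, d), plus(false, unit))) ≐ node(d, plus(node(M, empty, 0), M), X1),  plus(R, wrap(false)) ≐ plus(node(2, d, 2), M).
Decompose node/3: d ≐ d,  X2 ≐ plus(node(M, empty, 0), M),  plus(node(2, 0, d), plus(false, unit)) ≐ X1.
Delete trivial equation d ≐ d.
Bind X2 := plus(node(M, empty, 0), M); no other remaining equation mentions X2. Substituting into the earlier binding gives T := plus(unit, plus(d, plus(node(M, empty, 0), M))).
Bind X1 := plus(node(2, 0, d), plus(false, unit)); no other remaining equation mentions X1. Substituting into the earlier binding gives X := plus(node(unit, plus(node(2, 0, d), plus(false, unit)), plus(node(2, 0, d), plus(false, unit))), 0).
Decompose plus/2: R ≐ node(2, d, 2),  wrap(false) ≐ M.
Bind R := node(2, d, 2); no other remaining equation mentions R.
Bind M := wrap(false). Substituting into the earlier bindings gives T := plus(unit, plus(d, plus(node(wrap(false), empty, 0), wrap(false)))), X2 := plus(node(wrap(false), empty, 0), wrap(false)).
No equations remain and no clash or occurs-check failure arose, so a unifier exists.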